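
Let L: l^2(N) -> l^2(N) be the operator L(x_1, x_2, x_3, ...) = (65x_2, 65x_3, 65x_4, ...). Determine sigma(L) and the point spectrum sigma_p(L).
sigma(L) = closed disk {z in C : |z| ≤ 65}; sigma_p(L) = open disk {z in C : |z| < 65}

Note L = 65·V where V is the unit left shift (V x)_k = x_{k+1}; so sigma(L) = 65·sigma(V) and ||L|| = 65||V||. ||L x||^2 = 4225sum_{k≥2} |x_k|^2 ≤ 4225||x||^2, with equality on {x : x_1 = 0}, so ||L|| = 65. For any lambda with |lambda| < 65, set r = lambda/65 (|r| < 1); the vector x = (1, r, r^2, ...) is in l^2 and satisfies L x = 65(r, r^2, ...) = lambda x, so lambda is an eigenvalue. On the boundary |lambda| = 65 the geometric series diverges, so no l^2 eigenvector exists, but these lambda lie in the approximate point spectrum. Hence sigma(L) is the closed disk of radius 65 and sigma_p(L) is the open disk.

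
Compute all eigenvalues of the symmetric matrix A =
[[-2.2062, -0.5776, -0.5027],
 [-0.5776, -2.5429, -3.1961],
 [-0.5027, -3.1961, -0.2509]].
sigma(A) ≈ {-5, -2, 2}

A is real symmetric, so its spectrum consists of real eigenvalues. Expanding the characteristic polynomial of the displayed matrix gives
  det(λ I - A) = p(λ) = λ^3 + (5)λ^2 + (-4)λ + (-20).
Solving p(λ) = 0 yields eigenvalues ≈ -5, -2, 2. (A is shown rounded to 4 decimals, so these recover the underlying integer eigenvalues to within that precision.)
Verification: the trace of A = -5 equals the sum of eigenvalues -5, and det(A) ≈ 19.9991 matches the eigenvalue product 20.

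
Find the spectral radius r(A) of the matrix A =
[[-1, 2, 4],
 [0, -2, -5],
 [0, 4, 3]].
r(A) = sqrt(14) ≈ 3.7417

The eigenvalues of A are the roots of its characteristic polynomial. With M = A (coefficients from the trace, the sum of principal 2x2 minors, and det A):
  p(λ) = det(λ I - M) = λ^3 + 13λ + 14.
By the rational root theorem any rational root is an integer divisor of 14. Testing λ = -1: p(-1) = -1 + 0 - 13 + 14 = 0, so λ = -1 is a root. Dividing out (λ + 1) leaves p(λ) = (λ + 1)(λ^2 - λ + 14). For λ^2 - λ + 14 the discriminant is -55. It is negative, so the roots are the complex-conjugate pair λ = 1/2 ± (sqrt(55)/2) i ≈ 0.5 ± 3.7081i. For a conjugate pair the product of the roots equals the constant term, so |λ|^2 = 14 and |λ| = sqrt(14) ≈ 3.7417.
Thus the eigenvalues (to 4 decimals) are 0.5 ± 3.7081i (modulus 3.7417); -1 (modulus 1). The spectral radius is the largest modulus: r(A) = sqrt(14) ≈ 3.7417. (Cross-check: r(A) ≤ ||A||_2 ≈ 8.3655; equality holds whenever A is normal, though it can also hold for some non-normal A.)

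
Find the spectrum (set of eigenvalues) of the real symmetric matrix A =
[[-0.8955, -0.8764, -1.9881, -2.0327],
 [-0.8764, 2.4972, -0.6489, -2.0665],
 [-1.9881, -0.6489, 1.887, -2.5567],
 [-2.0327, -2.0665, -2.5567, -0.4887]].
sigma(A) ≈ {-5, 1, 3, 4}

A is real symmetric, so its spectrum consists of real eigenvalues. Expanding the characteristic polynomial of the displayed matrix gives
  det(λ I - A) = p(λ) = λ^4 + (-3)λ^3 + (-21)λ^2 + (82.9979)λ + (-59.9987).
Solving p(λ) = 0 yields eigenvalues ≈ -5, 1, 3, 4. (A is shown rounded to 4 decimals, so these recover the underlying integer eigenvalues to within that precision.)
Verification: the trace of A = 3 equals the sum of eigenvalues 3, and det(A) ≈ -59.9987 matches the eigenvalue product -60.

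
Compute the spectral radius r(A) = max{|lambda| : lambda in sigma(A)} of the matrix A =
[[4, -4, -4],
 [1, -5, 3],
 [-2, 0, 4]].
r(A) = 7

The eigenvalues of A are the roots of its characteristic polynomial. With M = A (coefficients from the trace, the sum of principal 2x2 minors, and det A):
  p(λ) = det(λ I - M) = λ^3 - 3λ^2 - 28λ.
The constant term is 0, so λ = 0 is a root. Dividing out λ leaves p(λ) = λ(λ^2 - 3λ - 28). For λ^2 - 3λ - 28 the discriminant is 121. It is a perfect square (11^2), so the roots are rational: λ = (3 ± 11)/2 = 7, -4.
Thus the eigenvalues (to 4 decimals) are 7 (modulus 7); -4 (modulus 4); 0 (modulus 0). The spectral radius is the largest modulus: r(A) = 7. (Cross-check: r(A) ≤ ||A||_2 ≈ 7.9373; equality holds whenever A is normal, though it can also hold for some non-normal A.)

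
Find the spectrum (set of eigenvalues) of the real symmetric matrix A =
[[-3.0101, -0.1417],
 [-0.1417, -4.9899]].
sigma(A) ≈ {-5, -3}

A is real symmetric, so its spectrum consists of real eigenvalues. Expanding the characteristic polynomial of the displayed matrix gives
  det(λ I - A) = p(λ) = λ^2 + (8)λ + (15).
Solving p(λ) = 0 yields eigenvalues ≈ -5, -3. (A is shown rounded to 4 decimals, so these recover the underlying integer eigenvalues to within that precision.)
Verification: the trace of A = -8 equals the sum of eigenvalues -8, and det(A) ≈ 15.0000 matches the eigenvalue product 15.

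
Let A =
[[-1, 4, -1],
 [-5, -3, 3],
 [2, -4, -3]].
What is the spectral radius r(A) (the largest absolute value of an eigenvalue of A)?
r(A) ≈ 6.2102

The eigenvalues of A are the roots of its characteristic polynomial. With M = A (coefficients from the trace, the sum of principal 2x2 minors, and det A):
  p(λ) = det(λ I - M) = λ^3 + 7λ^2 + 49λ + 83.
No integer candidate from the rational root theorem (±divisors of 83) is a root, so the roots are irrational. The cubic discriminant is Δ = -140384 < 0, so there is one real root and a complex-conjugate pair. p(-3) = -28 and p(-2) = 5 have opposite signs, so a root lies in (-3, -2); Newton's method refines it to λ ≈ -2.1521. Dividing out (λ - (-2.1521)) leaves approximately λ^2 + 4.8479λ + 38.5668. For λ^2 + 4.8479λ + 38.5668 the discriminant is -130.7652. It is negative, so the remaining roots are the complex-conjugate pair λ ≈ -2.4239 ± 5.7176i. Their product equals the constant term, so |λ|^2 ≈ 38.5668 and |λ| ≈ 6.2102.
Thus the eigenvalues (to 4 decimals) are -2.1521 (modulus 2.1521); -2.4239 ± 5.7176i (modulus 6.2102). The spectral radius is the largest modulus: r(A) ≈ 6.2102. (Cross-check: r(A) ≤ ||A||_2 ≈ 6.8406; equality holds whenever A is normal, though it can also hold for some non-normal A.)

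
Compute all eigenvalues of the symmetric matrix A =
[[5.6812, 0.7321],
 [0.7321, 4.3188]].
sigma(A) ≈ {4, 6}

A is real symmetric, so its spectrum consists of real eigenvalues. Expanding the characteristic polynomial of the displayed matrix gives
  det(λ I - A) = p(λ) = λ^2 + (-10)λ + (24).
Solving p(λ) = 0 yields eigenvalues ≈ 4, 6. (A is shown rounded to 4 decimals, so these recover the underlying integer eigenvalues to within that precision.)
Verification: the trace of A = 10 equals the sum of eigenvalues 10, and det(A) ≈ 24.0000 matches the eigenvalue product 24.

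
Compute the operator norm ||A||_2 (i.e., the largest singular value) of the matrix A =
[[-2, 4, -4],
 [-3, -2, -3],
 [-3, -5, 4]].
||A||_2 ≈ 8.5917 (= sqrt(largest eigenvalue of A^T A))

||A||_2 = sigma_max(A) = sqrt(lambda_max(A^T A)). Form the symmetric matrix M = A^T A =
[[22, 13, 5],
 [13, 45, -30],
 [5, -30, 41]].
Its characteristic polynomial (trace, sum of principal 2x2 minors, determinant of M give the coefficients) is
  p(λ) = det(λ I - M) = λ^3 - 108λ^2 + 2643λ - 8836.
No integer candidate from the rational root theorem (±divisors of 8836) is a root, so the roots are irrational. The cubic discriminant is Δ = 6396124500 > 0, so there are three distinct real roots. p(3) = -1852 and p(4) = 72 have opposite signs, so a root lies in (3, 4); Newton's method refines it to λ ≈ 3.9607. p(30) = 254 and p(31) = -900 have opposite signs, so a root lies in (30, 31); Newton's method refines it to λ ≈ 30.2226. p(73) = -2412 and p(74) = 562 have opposite signs, so a root lies in (73, 74); Newton's method refines it to λ ≈ 73.8167. Check (Vieta): the three roots sum to 108, matching tr M = 108.
So the eigenvalues of A^T A are ≈ 3.9607, 30.2226, 73.8167 (all ≥ 0, as they must be for A^T A). The largest is λ_max ≈ 73.8167, hence ||A||_2 = sqrt(λ_max) ≈ 8.5917.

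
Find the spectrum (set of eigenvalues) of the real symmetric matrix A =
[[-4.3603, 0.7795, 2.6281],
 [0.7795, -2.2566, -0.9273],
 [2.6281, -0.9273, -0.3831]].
sigma(A) ≈ {-6, -2, 1}

A is real symmetric, so its spectrum consists of real eigenvalues. Expanding the characteristic polynomial of the displayed matrix gives
  det(λ I - A) = p(λ) = λ^3 + (7)λ^2 + (4)λ + (-12).
Solving p(λ) = 0 yields eigenvalues ≈ -6, -2, 1. (A is shown rounded to 4 decimals, so these recover the underlying integer eigenvalues to within that precision.)
Verification: the trace of A = -7 equals the sum of eigenvalues -7, and det(A) ≈ 11.9994 matches the eigenvalue product 12.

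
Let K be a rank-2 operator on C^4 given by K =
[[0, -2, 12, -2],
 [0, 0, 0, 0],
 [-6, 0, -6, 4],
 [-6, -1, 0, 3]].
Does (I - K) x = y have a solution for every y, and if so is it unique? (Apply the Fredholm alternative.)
(I - K) is invertible (det(I - K) = 46 ≠ 0), so for every y in C^4 the equation (I - K) x = y has a unique solution.

K has rank 2 and factors as K = U V^T = u1 v1^T + u2 v2^T with u1 = (2, 0, 0, 1), v1 = (-3, -1, 3, 1), u2 = (2, 0, -2, -1), v2 = (3, 0, 3, -2) (multiplying out reproduces the displayed K). The nonzero eigenvalues of U V^T coincide with those of the 2 x 2 matrix G = V^T U = [[v1·u1, v1·u2], [v2·u1, v2·u2]] = [[-5, -13], [4, 2]], and by the Sylvester determinant identity det(I_4 - U V^T) = det(I_2 - V^T U) = det([[6, 13], [-4, -1]]) = (6)(-1) - (13)(-4) = 46. (Direct check: I - K =
[[1, 2, -12, 2],
 [0, 1, 0, 0],
 [6, 0, 7, -4],
 [6, 1, 0, -2]]
has determinant 46.) The finite-dimensional Fredholm alternative says: either (I - K) is invertible, or ker(I - K) ≠ {0} and then range(I - K) = ker((I - K)^*)^⊥, with dim ker(I - K) = dim ker((I - K)^*). Since det(I - K) ≠ 0, 1 is not an eigenvalue of K and ker(I - K) = {0}, so we are in the first case: for every y there is a unique x = (I - K)^(-1) y. (Explicitly, by the Woodbury identity, (I - U V^T)^(-1) = I + U (I_2 - G)^(-1) V^T.)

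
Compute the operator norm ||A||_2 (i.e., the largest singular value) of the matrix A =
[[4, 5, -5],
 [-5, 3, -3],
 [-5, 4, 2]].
||A||_2 ≈ 8.6617 (= sqrt(largest eigenvalue of A^T A))

||A||_2 = sigma_max(A) = sqrt(lambda_max(A^T A)). Form the symmetric matrix M = A^T A =
[[66, -15, -15],
 [-15, 50, -26],
 [-15, -26, 38]].
Its characteristic polynomial (trace, sum of principal 2x2 minors, determinant of M give the coefficients) is
  p(λ) = det(λ I - M) = λ^3 - 154λ^2 + 6582λ - 49284.
No integer candidate from the rational root theorem (±divisors of 49284) is a root, so the roots are irrational. The cubic discriminant is Δ = 469249632 > 0, so there are three distinct real roots. p(9) = -1791 and p(10) = 2136 have opposite signs, so a root lies in (9, 10); Newton's method refines it to λ ≈ 9.4482. p(69) = 189 and p(70) = -144 have opposite signs, so a root lies in (69, 70); Newton's method refines it to λ ≈ 69.5267. p(75) = -9 and p(76) = 420 have opposite signs, so a root lies in (75, 76); Newton's method refines it to λ ≈ 75.0251. Check (Vieta): the three roots sum to 154, matching tr M = 154.
So the eigenvalues of A^T A are ≈ 9.4482, 69.5267, 75.0251 (all ≥ 0, as they must be for A^T A). The largest is λ_max ≈ 75.0251, hence ||A||_2 = sqrt(λ_max) ≈ 8.6617.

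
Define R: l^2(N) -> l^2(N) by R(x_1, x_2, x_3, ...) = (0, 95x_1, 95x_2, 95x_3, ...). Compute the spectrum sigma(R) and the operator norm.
sigma(R) = closed disk {z in C : |z| ≤ 95}; ||R|| = 95

Note R = 95·U where U is the unit right shift (U x)_k = x_{k-1} (with x_0 := 0); so ||R|| = 95||U|| and sigma(R) = 95·sigma(U). ||R x||^2 = sum_{k≥1} |95x_k|^2 = 9025||x||^2, so ||R|| = 95 and sigma(R) ⊂ {|z| ≤ 95}. For any |lambda| < 95, the equation (R - lambda I) x = 0 forces x_1 = 0, then 95x_k = lambda x_{k+1} ⇒ x = 0, so R has no eigenvalues. But (R - lambda I) is not surjective for |lambda| < 95: solving (R - lambda I) x = e_1 would require x_n proportional to (lambda/95)^(-n), which is not in l^2. So every |lambda| < 95 lies in the residual spectrum. The boundary |lambda| = 95 is in the approximate point spectrum (the spectrum is closed). Hence sigma(R) is the closed disk of radius 95.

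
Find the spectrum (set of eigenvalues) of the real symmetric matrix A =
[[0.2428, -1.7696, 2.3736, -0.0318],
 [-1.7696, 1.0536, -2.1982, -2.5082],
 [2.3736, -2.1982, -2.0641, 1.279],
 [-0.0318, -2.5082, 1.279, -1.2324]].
sigma(A) ≈ {-4, -3, 0, 5}

A is real symmetric, so its spectrum consists of real eigenvalues. Expanding the characteristic polynomial of the displayed matrix gives
  det(λ I - A) = p(λ) = λ^4 + (2)λ^3 + (-23)λ^2 + (-60)λ + (0).
Solving p(λ) = 0 yields eigenvalues ≈ -4, -3, 0, 5. (A is shown rounded to 4 decimals, so these recover the underlying integer eigenvalues to within that precision.)
Verification: the trace of A = -2 equals the sum of eigenvalues -2, and det(A) ≈ -0.0006 matches the eigenvalue product 0.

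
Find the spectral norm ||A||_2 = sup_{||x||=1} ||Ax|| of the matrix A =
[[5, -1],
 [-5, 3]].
||A||_2 = sqrt((60 + sqrt(3200))/2) ≈ 7.6344 (= sqrt(largest eigenvalue of A^T A))

||A||_2 = sigma_max(A) = sqrt(lambda_max(A^T A)). Form the symmetric matrix M = A^T A =
[[50, -20],
 [-20, 10]].
Its characteristic polynomial (trace, determinant of M give the coefficients) is
  p(λ) = det(λ I - M) = λ^2 - 60λ + 100.
For λ^2 - 60λ + 100 the discriminant is 3200. It is nonnegative but not a perfect square, so the roots are real and irrational: λ = (60 ± sqrt(3200))/2 ≈ 58.2843, 1.7157.
So the eigenvalues of A^T A are ≈ 1.7157, 58.2843 (all ≥ 0, as they must be for A^T A). The largest is λ_max = (60 + sqrt(3200))/2 ≈ 58.2843, hence ||A||_2 = sqrt(λ_max) = sqrt((60 + sqrt(3200))/2) ≈ 7.6344.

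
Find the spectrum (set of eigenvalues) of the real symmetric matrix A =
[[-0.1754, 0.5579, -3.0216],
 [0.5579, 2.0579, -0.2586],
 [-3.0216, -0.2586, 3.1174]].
sigma(A) ≈ {-2, 2, 5}

A is real symmetric, so its spectrum consists of real eigenvalues. Expanding the characteristic polynomial of the displayed matrix gives
  det(λ I - A) = p(λ) = λ^3 + (-5)λ^2 + (-4)λ + (20).
Solving p(λ) = 0 yields eigenvalues ≈ -2, 2, 5. (A is shown rounded to 4 decimals, so these recover the underlying integer eigenvalues to within that precision.)
Verification: the trace of A = 5 equals the sum of eigenvalues 5, and det(A) ≈ -20.0007 matches the eigenvalue product -20.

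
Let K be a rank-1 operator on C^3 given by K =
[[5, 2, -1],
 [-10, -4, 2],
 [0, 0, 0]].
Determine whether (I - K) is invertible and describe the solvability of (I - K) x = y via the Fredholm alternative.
(I - K) is singular (det(I - K) = 0, i.e. 1 ∈ sigma(K)). (I - K) x = y is solvable iff y ⊥ ker((I - K)^*) = span{(5, 2, -1)}, i.e. iff 5y_1 + 2y_2 - y_3 = 0. When solvable, the solutions are x = y + c·(1, -2, 0), c arbitrary (ker(I - K) = span{(1, -2, 0)}, dimension 1).

K has rank 1, so it is an outer product K = u v^T: every row of K is a multiple of one row vector. Reading off the entries, u = (1, -2, 0) and v = (5, 2, -1) (row i of K equals u_i·v^T). A rank-one matrix u v^T satisfies K u = u (v·u) and kills the (2)-dimensional subspace v^⊥, so its characteristic polynomial is lambda^2 (lambda - v·u) with v·u = tr K = 1. Hence the eigenvalues of I - K are 1 (multiplicity 2) and 1 - (1) = 0, so det(I - K) = 0. (Direct check: I - K =
[[-4, -2, 1],
 [10, 5, -2],
 [0, 0, 1]]
has determinant 0.) So 1 is an eigenvalue of K and (I - K) is not invertible. The finite-dimensional Fredholm alternative says: either (I - K) is invertible, or ker(I - K) ≠ {0} and then range(I - K) = ker((I - K)^*)^⊥, with dim ker(I - K) = dim ker((I - K)^*). We are in the second case, so we need both kernels. Kernel of I - K: (I - K) u = u - u (v·u) = u - u = 0, so ker(I - K) = span{u} = span{(1, -2, 0)} (it is exactly 1-dimensional because rank(I - K) = 2). Kernel of the adjoint: K is real, so (I - K)^* = I - K^T = I - v u^T, and (I - v u^T) v = v - v (u·v) = 0; hence ker((I - K)^*) = span{v} = span{(5, 2, -1)}. Therefore (I - K) x = y is solvable iff <y, v> = 0, i.e. iff 5y_1 + 2y_2 - y_3 = 0. When this holds, K y = u (v·y) = 0, so (I - K) y = y and x = y is a particular solution; the full solution set is the line x = y + c·u = y + c·(1, -2, 0), c ∈ C.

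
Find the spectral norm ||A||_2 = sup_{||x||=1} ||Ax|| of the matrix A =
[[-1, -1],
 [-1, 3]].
||A||_2 = sqrt((12 + sqrt(80))/2) ≈ 3.2361 (= sqrt(largest eigenvalue of A^T A))

||A||_2 = sigma_max(A) = sqrt(lambda_max(A^T A)). Form the symmetric matrix M = A^T A =
[[2, -2],
 [-2, 10]].
Its characteristic polynomial (trace, determinant of M give the coefficients) is
  p(λ) = det(λ I - M) = λ^2 - 12λ + 16.
For λ^2 - 12λ + 16 the discriminant is 80. It is nonnegative but not a perfect square, so the roots are real and irrational: λ = (12 ± sqrt(80))/2 ≈ 10.4721, 1.5279.
So the eigenvalues of A^T A are ≈ 1.5279, 10.4721 (all ≥ 0, as they must be for A^T A). The largest is λ_max = (12 + sqrt(80))/2 ≈ 10.4721, hence ||A||_2 = sqrt(λ_max) = sqrt((12 + sqrt(80))/2) ≈ 3.2361.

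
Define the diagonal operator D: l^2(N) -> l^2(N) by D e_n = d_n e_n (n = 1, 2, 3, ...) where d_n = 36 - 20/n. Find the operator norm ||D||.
||D|| = 36

For a diagonal operator on l^2 with entries d_n, ||D|| = sup_n |d_n|. Here d_1 = 16, d_2 = 26, ..., and d_n = 36 - 20/n increases monotonically toward 36. All terms lie in [16, 36), so |d_n| = d_n and the supremum is the limit 36, which is not attained by any individual d_n. Hence ||D|| = 36.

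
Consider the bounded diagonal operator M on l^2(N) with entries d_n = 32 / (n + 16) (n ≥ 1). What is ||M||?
||M|| = 32/17 (attained at n = 1)

For M diagonal, ||M|| = sup_n |d_n| = sup_n 32/(n + 16). This is positive and strictly decreasing in n, so the supremum is attained at n = 1: d_1 = 32/(1 + 16) = 32/17. Hence ||M|| = 32/17.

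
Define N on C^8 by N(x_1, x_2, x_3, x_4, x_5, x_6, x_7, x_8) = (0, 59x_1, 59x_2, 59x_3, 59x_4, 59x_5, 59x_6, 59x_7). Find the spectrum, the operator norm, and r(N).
sigma(N) = {0}; ||N|| = 59; r(N) = 0. (N is nilpotent with N^8 = 0.)

On C^8, N is a strictly lower-triangular matrix with 59 on the subdiagonal and zeros elsewhere, so its characteristic polynomial is lambda^8 and every eigenvalue is 0: sigma(N) = {0}. For the operator norm, N e_i = 59e_{i+1} for i = 1, ..., 7 and N e_8 = 0, so the singular values of N are 59 (with multiplicity 7) and 0; hence ||N|| = 59. The spectral radius r(N) = max|lambda| = 0. Note ||N|| > r(N) — characteristic of non-normal nilpotent operators. Indeed N^8 = 0.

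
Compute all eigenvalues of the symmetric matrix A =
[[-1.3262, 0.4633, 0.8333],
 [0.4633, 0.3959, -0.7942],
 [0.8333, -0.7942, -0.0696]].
sigma(A) ≈ {-2, 0, 1}

A is real symmetric, so its spectrum consists of real eigenvalues. Expanding the characteristic polynomial of the displayed matrix gives
  det(λ I - A) = p(λ) = λ^3 + (1)λ^2 + (-2)λ + (0).
Solving p(λ) = 0 yields eigenvalues ≈ -2, 0, 1. (A is shown rounded to 4 decimals, so these recover the underlying integer eigenvalues to within that precision.)
Verification: the trace of A = -1 equals the sum of eigenvalues -1, and det(A) ≈ -0.0002 matches the eigenvalue product 0.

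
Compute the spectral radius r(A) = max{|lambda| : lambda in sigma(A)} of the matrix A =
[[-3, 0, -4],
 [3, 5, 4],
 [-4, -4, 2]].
r(A) ≈ 5.0298

The eigenvalues of A are the roots of its characteristic polynomial. With M = A (coefficients from the trace, the sum of principal 2x2 minors, and det A):
  p(λ) = det(λ I - M) = λ^3 - 4λ^2 - 11λ + 110.
No integer candidate from the rational root theorem (±divisors of 110) is a root, so the roots are irrational. The cubic discriminant is Δ = -204160 < 0, so there is one real root and a complex-conjugate pair. p(-5) = -60 and p(-4) = 26 have opposite signs, so a root lies in (-5, -4); Newton's method refines it to λ ≈ -4.3481. Dividing out (λ - (-4.3481)) leaves approximately λ^2 - 8.3481λ + 25.2984. For λ^2 - 8.3481λ + 25.2984 the discriminant is -31.5028. It is negative, so the remaining roots are the complex-conjugate pair λ ≈ 4.1741 ± 2.8064i. Their product equals the constant term, so |λ|^2 ≈ 25.2984 and |λ| ≈ 5.0298.
Thus the eigenvalues (to 4 decimals) are -4.3481 (modulus 4.3481); 4.1741 ± 2.8064i (modulus 5.0298). The spectral radius is the largest modulus: r(A) ≈ 5.0298. (Cross-check: r(A) ≤ ||A||_2 ≈ 8.8271; equality holds whenever A is normal, though it can also hold for some non-normal A.)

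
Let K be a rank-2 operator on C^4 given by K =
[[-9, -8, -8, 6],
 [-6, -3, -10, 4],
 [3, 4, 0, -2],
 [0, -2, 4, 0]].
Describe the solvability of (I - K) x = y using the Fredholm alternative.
(I - K) is invertible (det(I - K) = 72 ≠ 0), so for every y in C^4 the equation (I - K) x = y has a unique solution.

K has rank 2 and factors as K = U V^T = u1 v1^T + u2 v2^T with u1 = (-3, -2, 1, 0), v1 = (3, 3, 2, -2), u2 = (-1, -3, -1, 2), v2 = (0, -1, 2, 0) (multiplying out reproduces the displayed K). The nonzero eigenvalues of U V^T coincide with those of the 2 x 2 matrix G = V^T U = [[v1·u1, v1·u2], [v2·u1, v2·u2]] = [[-13, -18], [4, 1]], and by the Sylvester determinant identity det(I_4 - U V^T) = det(I_2 - V^T U) = det([[14, 18], [-4, 0]]) = (14)(0) - (18)(-4) = 72. (Direct check: I - K =
[[10, 8, 8, -6],
 [6, 4, 10, -4],
 [-3, -4, 1, 2],
 [0, 2, -4, 1]]
has determinant 72.) The finite-dimensional Fredholm alternative says: either (I - K) is invertible, or ker(I - K) ≠ {0} and then range(I - K) = ker((I - K)^*)^⊥, with dim ker(I - K) = dim ker((I - K)^*). Since det(I - K) ≠ 0, 1 is not an eigenvalue of K and ker(I - K) = {0}, so we are in the first case: for every y there is a unique x = (I - K)^(-1) y. (Explicitly, by the Woodbury identity, (I - U V^T)^(-1) = I + U (I_2 - G)^(-1) V^T.)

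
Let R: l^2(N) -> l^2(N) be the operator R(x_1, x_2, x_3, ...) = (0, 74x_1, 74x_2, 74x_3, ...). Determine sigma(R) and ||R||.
sigma(R) = closed disk {z in C : |z| ≤ 74}; ||R|| = 74

Note R = 74·U where U is the unit right shift (U x)_k = x_{k-1} (with x_0 := 0); so ||R|| = 74||U|| and sigma(R) = 74·sigma(U). ||R x||^2 = sum_{k≥1} |74x_k|^2 = 5476||x||^2, so ||R|| = 74 and sigma(R) ⊂ {|z| ≤ 74}. For any |lambda| < 74, the equation (R - lambda I) x = 0 forces x_1 = 0, then 74x_k = lambda x_{k+1} ⇒ x = 0, so R has no eigenvalues. But (R - lambda I) is not surjective for |lambda| < 74: solving (R - lambda I) x = e_1 would require x_n proportional to (lambda/74)^(-n), which is not in l^2. So every |lambda| < 74 lies in the residual spectrum. The boundary |lambda| = 74 is in the approximate point spectrum (the spectrum is closed). Hence sigma(R) is the closed disk of radius 74.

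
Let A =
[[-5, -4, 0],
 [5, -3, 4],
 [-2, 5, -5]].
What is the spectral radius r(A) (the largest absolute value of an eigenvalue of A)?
r(A) = sqrt(43) ≈ 6.5574

The eigenvalues of A are the roots of its characteristic polynomial. With M = A (coefficients from the trace, the sum of principal 2x2 minors, and det A):
  p(λ) = det(λ I - M) = λ^3 + 13λ^2 + 55λ + 43.
By the rational root theorem any rational root is an integer divisor of 43. Testing λ = -1: p(-1) = -1 + 13 - 55 + 43 = 0, so λ = -1 is a root. Dividing out (λ + 1) leaves p(λ) = (λ + 1)(λ^2 + 12λ + 43). For λ^2 + 12λ + 43 the discriminant is -28. It is negative, so the roots are the complex-conjugate pair λ = -6 ± (sqrt(28)/2) i ≈ -6 ± 2.6458i. For a conjugate pair the product of the roots equals the constant term, so |λ|^2 = 43 and |λ| = sqrt(43) ≈ 6.5574.
Thus the eigenvalues (to 4 decimals) are -6 ± 2.6458i (modulus 6.5574); -1 (modulus 1). The spectral radius is the largest modulus: r(A) = sqrt(43) ≈ 6.5574. (Cross-check: r(A) ≤ ||A||_2 ≈ 9.8541; equality holds whenever A is normal, though it can also hold for some non-normal A.)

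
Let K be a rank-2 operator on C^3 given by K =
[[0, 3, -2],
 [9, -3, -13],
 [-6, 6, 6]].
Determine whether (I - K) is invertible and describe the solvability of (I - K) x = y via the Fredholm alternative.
(I - K) is invertible (det(I - K) = 19 ≠ 0), so for every y in C^3 the equation (I - K) x = y has a unique solution.

K has rank 2 and factors as K = U V^T = u1 v1^T + u2 v2^T with u1 = (1, 2, 0), v1 = (0, 3, -2), u2 = (0, -3, 2), v2 = (-3, 3, 3) (multiplying out reproduces the displayed K). The nonzero eigenvalues of U V^T coincide with those of the 2 x 2 matrix G = V^T U = [[v1·u1, v1·u2], [v2·u1, v2·u2]] = [[6, -13], [3, -3]], and by the Sylvester determinant identity det(I_3 - U V^T) = det(I_2 - V^T U) = det([[-5, 13], [-3, 4]]) = (-5)(4) - (13)(-3) = 19. (Direct check: I - K =
[[1, -3, 2],
 [-9, 4, 13],
 [6, -6, -5]]
has determinant 19.) The finite-dimensional Fredholm alternative says: either (I - K) is invertible, or ker(I - K) ≠ {0} and then range(I - K) = ker((I - K)^*)^⊥, with dim ker(I - K) = dim ker((I - K)^*). Since det(I - K) ≠ 0, 1 is not an eigenvalue of K and ker(I - K) = {0}, so we are in the first case: for every y there is a unique x = (I - K)^(-1) y. (Explicitly, by the Woodbury identity, (I - U V^T)^(-1) = I + U (I_2 - G)^(-1) V^T.)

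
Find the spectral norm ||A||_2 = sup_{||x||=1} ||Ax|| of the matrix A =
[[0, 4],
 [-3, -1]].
||A||_2 = sqrt(18) ≈ 4.2426 (= sqrt(largest eigenvalue of A^T A))

||A||_2 = sigma_max(A) = sqrt(lambda_max(A^T A)). Form the symmetric matrix M = A^T A =
[[9, 3],
 [3, 17]].
Its characteristic polynomial (trace, determinant of M give the coefficients) is
  p(λ) = det(λ I - M) = λ^2 - 26λ + 144.
For λ^2 - 26λ + 144 the discriminant is 100. It is a perfect square (10^2), so the roots are rational: λ = (26 ± 10)/2 = 18, 8.
So the eigenvalues of A^T A are ≈ 8, 18 (all ≥ 0, as they must be for A^T A). The largest is λ_max = 18, hence ||A||_2 = sqrt(λ_max) = sqrt(18) ≈ 4.2426.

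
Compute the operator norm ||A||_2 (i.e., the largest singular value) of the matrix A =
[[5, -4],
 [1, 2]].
||A||_2 = sqrt((46 + sqrt(1332))/2) ≈ 6.4225 (= sqrt(largest eigenvalue of A^T A))

||A||_2 = sigma_max(A) = sqrt(lambda_max(A^T A)). Form the symmetric matrix M = A^T A =
[[26, -18],
 [-18, 20]].
Its characteristic polynomial (trace, determinant of M give the coefficients) is
  p(λ) = det(λ I - M) = λ^2 - 46λ + 196.
For λ^2 - 46λ + 196 the discriminant is 1332. It is nonnegative but not a perfect square, so the roots are real and irrational: λ = (46 ± sqrt(1332))/2 ≈ 41.2483, 4.7517.
So the eigenvalues of A^T A are ≈ 4.7517, 41.2483 (all ≥ 0, as they must be for A^T A). The largest is λ_max = (46 + sqrt(1332))/2 ≈ 41.2483, hence ||A||_2 = sqrt(λ_max) = sqrt((46 + sqrt(1332))/2) ≈ 6.4225.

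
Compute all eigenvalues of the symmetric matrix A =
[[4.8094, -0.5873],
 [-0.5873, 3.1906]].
sigma(A) ≈ {3, 5}

A is real symmetric, so its spectrum consists of real eigenvalues. Expanding the characteristic polynomial of the displayed matrix gives
  det(λ I - A) = p(λ) = λ^2 + (-8)λ + (15).
Solving p(λ) = 0 yields eigenvalues ≈ 3, 5. (A is shown rounded to 4 decimals, so these recover the underlying integer eigenvalues to within that precision.)
Verification: the trace of A = 8 equals the sum of eigenvalues 8, and det(A) ≈ 15.0000 matches the eigenvalue product 15.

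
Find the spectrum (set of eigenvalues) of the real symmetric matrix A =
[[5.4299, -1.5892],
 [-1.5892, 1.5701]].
sigma(A) ≈ {1, 6}

A is real symmetric, so its spectrum consists of real eigenvalues. Expanding the characteristic polynomial of the displayed matrix gives
  det(λ I - A) = p(λ) = λ^2 + (-7)λ + (6).
Solving p(λ) = 0 yields eigenvalues ≈ 1, 6. (A is shown rounded to 4 decimals, so these recover the underlying integer eigenvalues to within that precision.)
Verification: the trace of A = 7 equals the sum of eigenvalues 7, and det(A) ≈ 5.9999 matches the eigenvalue product 6.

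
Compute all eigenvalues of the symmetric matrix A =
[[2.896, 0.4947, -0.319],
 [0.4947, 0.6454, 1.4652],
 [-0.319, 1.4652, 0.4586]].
sigma(A) ≈ {-1, 2, 3}

A is real symmetric, so its spectrum consists of real eigenvalues. Expanding the characteristic polynomial of the displayed matrix gives
  det(λ I - A) = p(λ) = λ^3 + (-4)λ^2 + (1)λ + (6).
Solving p(λ) = 0 yields eigenvalues ≈ -1, 2, 3. (A is shown rounded to 4 decimals, so these recover the underlying integer eigenvalues to within that precision.)
Verification: the trace of A = 4 equals the sum of eigenvalues 4, and det(A) ≈ -6.0004 matches the eigenvalue product -6.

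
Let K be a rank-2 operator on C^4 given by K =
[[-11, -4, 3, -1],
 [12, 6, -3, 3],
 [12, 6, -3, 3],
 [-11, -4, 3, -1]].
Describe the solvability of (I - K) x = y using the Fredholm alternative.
(I - K) is invertible (det(I - K) = -11 ≠ 0), so for every y in C^4 the equation (I - K) x = y has a unique solution.

K has rank 2 and factors as K = U V^T = u1 v1^T + u2 v2^T with u1 = (2, -3, -3, 2), v1 = (-1, -2, 0, -2), u2 = (-3, 3, 3, -3), v2 = (3, 0, -1, -1) (multiplying out reproduces the displayed K). The nonzero eigenvalues of U V^T coincide with those of the 2 x 2 matrix G = V^T U = [[v1·u1, v1·u2], [v2·u1, v2·u2]] = [[0, 3], [7, -9]], and by the Sylvester determinant identity det(I_4 - U V^T) = det(I_2 - V^T U) = det([[1, -3], [-7, 10]]) = (1)(10) - (-3)(-7) = -11. (Direct check: I - K =
[[12, 4, -3, 1],
 [-12, -5, 3, -3],
 [-12, -6, 4, -3],
 [11, 4, -3, 2]]
has determinant -11.) The finite-dimensional Fredholm alternative says: either (I - K) is invertible, or ker(I - K) ≠ {0} and then range(I - K) = ker((I - K)^*)^⊥, with dim ker(I - K) = dim ker((I - K)^*). Since det(I - K) ≠ 0, 1 is not an eigenvalue of K and ker(I - K) = {0}, so we are in the first case: for every y there is a unique x = (I - K)^(-1) y. (Explicitly, by the Woodbury identity, (I - U V^T)^(-1) = I + U (I_2 - G)^(-1) V^T.)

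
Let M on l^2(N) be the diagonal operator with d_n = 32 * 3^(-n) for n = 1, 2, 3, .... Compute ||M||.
||M|| = 32/3 (attained at n = 1)

For M diagonal, ||M|| = sup_n |d_n|. The sequence d_n = 32 * 3^(-n) is positive and strictly decreasing (ratio 3^(-1) < 1), so the supremum is d_1 = 32/3. Hence ||M|| = 32/3.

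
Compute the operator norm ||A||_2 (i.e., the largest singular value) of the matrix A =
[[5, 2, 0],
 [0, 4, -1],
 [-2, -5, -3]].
||A||_2 ≈ 7.846 (= sqrt(largest eigenvalue of A^T A))

||A||_2 = sigma_max(A) = sqrt(lambda_max(A^T A)). Form the symmetric matrix M = A^T A =
[[29, 20, 6],
 [20, 45, 11],
 [6, 11, 10]].
Its characteristic polynomial (trace, sum of principal 2x2 minors, determinant of M give the coefficients) is
  p(λ) = det(λ I - M) = λ^3 - 84λ^2 + 1488λ - 6561.
No integer candidate from the rational root theorem (±divisors of 6561) is a root, so the roots are irrational. The cubic discriminant is Δ = 488534949 > 0, so there are three distinct real roots. p(6) = -441 and p(7) = 82 have opposite signs, so a root lies in (6, 7); Newton's method refines it to λ ≈ 6.8255. p(15) = 234 and p(16) = -161 have opposite signs, so a root lies in (15, 16); Newton's method refines it to λ ≈ 15.6148. p(61) = -1376 and p(62) = 1127 have opposite signs, so a root lies in (61, 62); Newton's method refines it to λ ≈ 61.5596. Check (Vieta): the three roots sum to 84, matching tr M = 84.
So the eigenvalues of A^T A are ≈ 6.8255, 15.6148, 61.5596 (all ≥ 0, as they must be for A^T A). The largest is λ_max ≈ 61.5596, hence ||A||_2 = sqrt(λ_max) ≈ 7.846.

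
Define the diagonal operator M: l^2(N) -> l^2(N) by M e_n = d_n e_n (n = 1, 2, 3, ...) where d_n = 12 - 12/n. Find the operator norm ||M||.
||M|| = 12

For a diagonal operator on l^2 with entries d_n, ||M|| = sup_n |d_n|. Here d_1 = 0, d_2 = 6, ..., and d_n = 12 - 12/n increases monotonically toward 12. All terms lie in [0, 12), so |d_n| = d_n and the supremum is the limit 12, which is not attained by any individual d_n. Hence ||M|| = 12.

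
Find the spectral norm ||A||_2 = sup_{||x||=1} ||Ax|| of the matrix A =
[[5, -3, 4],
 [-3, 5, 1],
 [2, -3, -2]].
||A||_2 ≈ 8.8446 (= sqrt(largest eigenvalue of A^T A))

||A||_2 = sigma_max(A) = sqrt(lambda_max(A^T A)). Form the symmetric matrix M = A^T A =
[[38, -36, 13],
 [-36, 43, -1],
 [13, -1, 21]].
Its characteristic polynomial (trace, sum of principal 2x2 minors, determinant of M give the coefficients) is
  p(λ) = det(λ I - M) = λ^3 - 102λ^2 + 1869λ - 729.
No integer candidate from the rational root theorem (±divisors of 729) is a root, so the roots are irrational. The cubic discriminant is Δ = 9620695809 > 0, so there are three distinct real roots. p(0) = -729 and p(1) = 1039 have opposite signs, so a root lies in (0, 1); Newton's method refines it to λ ≈ 0.3987. p(23) = 467 and p(24) = -801 have opposite signs, so a root lies in (23, 24); Newton's method refines it to λ ≈ 23.3741. p(78) = -963 and p(79) = 3379 have opposite signs, so a root lies in (78, 79); Newton's method refines it to λ ≈ 78.2272. Check (Vieta): the three roots sum to 102, matching tr M = 102.
So the eigenvalues of A^T A are ≈ 0.3987, 23.3741, 78.2272 (all ≥ 0, as they must be for A^T A). The largest is λ_max ≈ 78.2272, hence ||A||_2 = sqrt(λ_max) ≈ 8.8446.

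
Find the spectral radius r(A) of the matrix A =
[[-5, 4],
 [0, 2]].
r(A) = 5

The eigenvalues of A are the roots of its characteristic polynomial. With M = A (coefficients from the trace and determinant):
  p(λ) = det(λ I - M) = λ^2 + 3λ - 10.
For λ^2 + 3λ - 10 the discriminant is 49. It is a perfect square (7^2), so the roots are rational: λ = (-3 ± 7)/2 = 2, -5.
Thus the eigenvalues (to 4 decimals) are 2 (modulus 2); -5 (modulus 5). The spectral radius is the largest modulus: r(A) = 5. (Cross-check: r(A) ≤ ||A||_2 ≈ 6.5311; equality holds whenever A is normal, though it can also hold for some non-normal A.)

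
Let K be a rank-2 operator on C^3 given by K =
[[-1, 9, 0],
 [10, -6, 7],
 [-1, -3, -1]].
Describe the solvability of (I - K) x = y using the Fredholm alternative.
(I - K) is invertible (det(I - K) = -47 ≠ 0), so for every y in C^3 the equation (I - K) x = y has a unique solution.

K has rank 2 and factors as K = U V^T = u1 v1^T + u2 v2^T with u1 = (-2, -1, 1), v1 = (-1, -3, -1), u2 = (1, -3, 0), v2 = (-3, 3, -2) (multiplying out reproduces the displayed K). The nonzero eigenvalues of U V^T coincide with those of the 2 x 2 matrix G = V^T U = [[v1·u1, v1·u2], [v2·u1, v2·u2]] = [[4, 8], [1, -12]], and by the Sylvester determinant identity det(I_3 - U V^T) = det(I_2 - V^T U) = det([[-3, -8], [-1, 13]]) = (-3)(13) - (-8)(-1) = -47. (Direct check: I - K =
[[2, -9, 0],
 [-10, 7, -7],
 [1, 3, 2]]
has determinant -47.) The finite-dimensional Fredholm alternative says: either (I - K) is invertible, or ker(I - K) ≠ {0} and then range(I - K) = ker((I - K)^*)^⊥, with dim ker(I - K) = dim ker((I - K)^*). Since det(I - K) ≠ 0, 1 is not an eigenvalue of K and ker(I - K) = {0}, so we are in the first case: for every y there is a unique x = (I - K)^(-1) y. (Explicitly, by the Woodbury identity, (I - U V^T)^(-1) = I + U (I_2 - G)^(-1) V^T.)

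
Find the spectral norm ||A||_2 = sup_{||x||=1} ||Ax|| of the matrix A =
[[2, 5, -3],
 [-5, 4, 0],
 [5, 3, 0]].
||A||_2 ≈ 7.8246 (= sqrt(largest eigenvalue of A^T A))

||A||_2 = sigma_max(A) = sqrt(lambda_max(A^T A)). Form the symmetric matrix M = A^T A =
[[54, 5, -6],
 [5, 50, -15],
 [-6, -15, 9]].
Its characteristic polynomial (trace, sum of principal 2x2 minors, determinant of M give the coefficients) is
  p(λ) = det(λ I - M) = λ^3 - 113λ^2 + 3350λ - 11025.
No integer candidate from the rational root theorem (±divisors of 11025) is a root, so the roots are irrational. The cubic discriminant is Δ = 1128225425 > 0, so there are three distinct real roots. p(3) = -1965 and p(4) = 631 have opposite signs, so a root lies in (3, 4); Newton's method refines it to λ ≈ 3.7495. p(48) = 15 and p(49) = -539 have opposite signs, so a root lies in (48, 49); Newton's method refines it to λ ≈ 48.0256. p(61) = -167 and p(62) = 631 have opposite signs, so a root lies in (61, 62); Newton's method refines it to λ ≈ 61.2248. Check (Vieta): the three roots sum to 113, matching tr M = 113.
So the eigenvalues of A^T A are ≈ 3.7495, 48.0256, 61.2248 (all ≥ 0, as they must be for A^T A). The largest is λ_max ≈ 61.2248, hence ||A||_2 = sqrt(λ_max) ≈ 7.8246.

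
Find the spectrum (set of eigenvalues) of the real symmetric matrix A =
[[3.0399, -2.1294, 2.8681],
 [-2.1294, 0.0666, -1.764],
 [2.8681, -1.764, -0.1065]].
sigma(A) ≈ {-2, -1, 6}

A is real symmetric, so its spectrum consists of real eigenvalues. Expanding the characteristic polynomial of the displayed matrix gives
  det(λ I - A) = p(λ) = λ^3 + (-3)λ^2 + (-16)λ + (-12).
Solving p(λ) = 0 yields eigenvalues ≈ -2, -1, 6. (A is shown rounded to 4 decimals, so these recover the underlying integer eigenvalues to within that precision.)
Verification: the trace of A = 3 equals the sum of eigenvalues 3, and det(A) ≈ 12.0009 matches the eigenvalue product 12.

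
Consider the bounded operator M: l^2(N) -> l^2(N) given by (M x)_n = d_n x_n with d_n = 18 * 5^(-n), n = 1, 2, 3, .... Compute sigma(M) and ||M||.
sigma(M) = {18 * 5^(-n) : n ≥ 1} ∪ {0}; ||M|| = 18/5

A bounded diagonal operator on l^2 with diagonal entries d_n has spectrum equal to the closure of {d_n : n ≥ 1}: every d_n is an eigenvalue (with eigenvector e_n), so {d_n} ⊂ sigma(M); the spectrum is closed, so its closure is too; and for lambda not in the closure, (M - lambda I) has bounded inverse (the diagonal entries 1/(d_n - lambda) are bounded). For our sequence d_n = 18 * 5^(-n), n = 1, 2, 3, ...:
  - {d_n} = {18 * 5^(-n) : n ≥ 1}; the only limit point is 0
  - closure = {18 * 5^(-n) : n ≥ 1} ∪ {0}
For the norm: a diagonal operator has ||M|| = sup_n |d_n|. Here d_n = 18 * 5^(-n) is positive and decreasing, so sup_n |d_n| = d_1 = 18/5. So ||M|| = 18/5.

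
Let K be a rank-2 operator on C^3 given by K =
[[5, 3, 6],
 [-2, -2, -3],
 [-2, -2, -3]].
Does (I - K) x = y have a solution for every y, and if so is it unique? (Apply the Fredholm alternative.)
(I - K) is invertible (det(I - K) = -6 ≠ 0), so for every y in C^3 the equation (I - K) x = y has a unique solution.

K has rank 2 and factors as K = U V^T = u1 v1^T + u2 v2^T with u1 = (-3, 1, 1), v1 = (-2, -2, -3), u2 = (1, 0, 0), v2 = (-1, -3, -3) (multiplying out reproduces the displayed K). The nonzero eigenvalues of U V^T coincide with those of the 2 x 2 matrix G = V^T U = [[v1·u1, v1·u2], [v2·u1, v2·u2]] = [[1, -2], [-3, -1]], and by the Sylvester determinant identity det(I_3 - U V^T) = det(I_2 - V^T U) = det([[0, 2], [3, 2]]) = (0)(2) - (2)(3) = -6. (Direct check: I - K =
[[-4, -3, -6],
 [2, 3, 3],
 [2, 2, 4]]
has determinant -6.) The finite-dimensional Fredholm alternative says: either (I - K) is invertible, or ker(I - K) ≠ {0} and then range(I - K) = ker((I - K)^*)^⊥, with dim ker(I - K) = dim ker((I - K)^*). Since det(I - K) ≠ 0, 1 is not an eigenvalue of K and ker(I - K) = {0}, so we are in the first case: for every y there is a unique x = (I - K)^(-1) y. (Explicitly, by the Woodbury identity, (I - U V^T)^(-1) = I + U (I_2 - G)^(-1) V^T.)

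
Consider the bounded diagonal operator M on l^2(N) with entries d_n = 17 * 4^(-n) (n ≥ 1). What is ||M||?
||M|| = 17/4 (attained at n = 1)

For M diagonal, ||M|| = sup_n |d_n|. The sequence d_n = 17 * 4^(-n) is positive and strictly decreasing (ratio 4^(-1) < 1), so the supremum is d_1 = 17/4. Hence ||M|| = 17/4.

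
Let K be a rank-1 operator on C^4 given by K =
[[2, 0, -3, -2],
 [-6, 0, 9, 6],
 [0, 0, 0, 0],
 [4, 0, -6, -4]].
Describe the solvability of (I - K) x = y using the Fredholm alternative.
(I - K) is invertible (det(I - K) = 3 ≠ 0), so for every y in C^4 the equation (I - K) x = y has a unique solution.

K has rank 1, so it is an outer product K = u v^T: every row of K is a multiple of one row vector. Reading off the entries, u = (1, -3, 0, 2) and v = (2, 0, -3, -2) (row i of K equals u_i·v^T). A rank-one matrix u v^T satisfies K u = u (v·u) and kills the (3)-dimensional subspace v^⊥, so its characteristic polynomial is lambda^3 (lambda - v·u) with v·u = tr K = -2. Hence the eigenvalues of I - K are 1 (multiplicity 3) and 1 - (-2) = 3, so det(I - K) = 3. (Direct check: I - K =
[[-1, 0, 3, 2],
 [6, 1, -9, -6],
 [0, 0, 1, 0],
 [-4, 0, 6, 5]]
has determinant 3.) The finite-dimensional Fredholm alternative says: either (I - K) is invertible, or ker(I - K) ≠ {0} and then range(I - K) = ker((I - K)^*)^⊥, with dim ker(I - K) = dim ker((I - K)^*). Since det(I - K) ≠ 0, 1 is not an eigenvalue of K and ker(I - K) = {0}, so we are in the first case: for every y there is a unique x = (I - K)^(-1) y. Explicitly, by the Sherman–Morrison formula, (I - u v^T)^(-1) = I + u v^T/(1 - v·u), i.e. (I - K)^(-1) = I + K/(3).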